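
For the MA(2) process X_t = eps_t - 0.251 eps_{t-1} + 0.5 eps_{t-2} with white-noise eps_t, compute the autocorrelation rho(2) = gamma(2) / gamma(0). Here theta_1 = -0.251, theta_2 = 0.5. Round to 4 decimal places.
\rho(2) = 0.3808

For an MA(q) process with theta_0 = 1, the autocovariance is
  gamma(k) = sigma^2 * sum_{i=0..q-k} theta_i * theta_{i+k},
and rho(k) = gamma(k) / gamma(0). Sigma^2 cancels.
  numerator   = (1)*(0.5) = 0.5.
  denominator = (1)^2 + (-0.251)^2 + (0.5)^2 = 1.313001.
  rho(2) = 0.5 / 1.313001 = 0.3808.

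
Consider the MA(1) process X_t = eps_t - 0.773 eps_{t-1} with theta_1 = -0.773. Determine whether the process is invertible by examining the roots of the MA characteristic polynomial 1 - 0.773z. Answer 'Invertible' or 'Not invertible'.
\text{Invertible}

The MA(q) characteristic polynomial is P(z) = 1 - 0.773z.
Invertibility requires all roots to lie outside the unit circle, i.e. |z| > 1 for every root.
This is linear in z: 1 + (-0.773) z = 0  =>  z = -1/(-0.773) = 1.293661,  |z| = 1.293661.
Moduli of all roots: 1.2937.
All moduli strictly greater than 1? Yes.
Verdict: Invertible.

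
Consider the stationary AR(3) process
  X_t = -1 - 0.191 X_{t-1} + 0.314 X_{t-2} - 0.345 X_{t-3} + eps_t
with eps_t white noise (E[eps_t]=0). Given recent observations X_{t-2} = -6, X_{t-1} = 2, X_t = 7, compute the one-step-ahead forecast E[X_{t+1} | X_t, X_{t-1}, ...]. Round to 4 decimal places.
E[X_{t+1} \mid \mathcal F_t] = 0.3610

For an AR(p) model X_t = c + sum_i phi_i X_{t-i} + eps_t, the
one-step-ahead conditional mean is
  E[X_{t+1} | X_t, ...] = c + sum_i phi_i X_{t+1-i}.
Substitute known values:
  E[X_{t+1} | ...] = -1 + (-0.191) * (7) + (0.314) * (2) + (-0.345) * (-6)
                   = 0.3610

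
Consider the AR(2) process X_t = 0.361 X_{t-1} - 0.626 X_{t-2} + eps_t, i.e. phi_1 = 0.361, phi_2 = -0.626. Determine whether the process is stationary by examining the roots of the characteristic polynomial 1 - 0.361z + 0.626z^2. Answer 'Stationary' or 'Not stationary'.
\text{Stationary}

The AR(p) characteristic polynomial is P(z) = 1 - 0.361z + 0.626z^2.
Stationarity requires all roots to lie outside the unit circle, i.e. |z| > 1 for every root.
Set 1 + (-0.361) z + (0.626) z^2 = 0, i.e. a z^2 + b z + c = 0 with a = 0.626, b = -0.361, c = 1.
Discriminant D = b^2 - 4ac = (-0.361)^2 - 4*(0.626)*1 = 0.130321 - (2.504) = -2.373679.
D < 0, so the roots are the complex-conjugate pair z = (-b +/- i sqrt(-D)) / (2a) = 0.2883 +/- 1.2306i.
For a conjugate pair |z|^2 = z * conj(z) = (product of roots) = c/a = 1/(0.626) = 1.597444, so |z| = sqrt(1.597444) = 1.2639 for both roots.
Moduli of all roots: 1.2639, 1.2639.
All moduli strictly greater than 1? Yes.
Verdict: Stationary.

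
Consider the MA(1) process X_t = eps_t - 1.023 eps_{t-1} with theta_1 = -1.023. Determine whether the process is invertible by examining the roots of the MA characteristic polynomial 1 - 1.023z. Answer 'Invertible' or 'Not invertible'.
\text{Not invertible}

The MA(q) characteristic polynomial is P(z) = 1 - 1.023z.
Invertibility requires all roots to lie outside the unit circle, i.e. |z| > 1 for every root.
This is linear in z: 1 + (-1.023) z = 0  =>  z = -1/(-1.023) = 0.977517,  |z| = 0.977517.
Moduli of all roots: 0.9775.
All moduli strictly greater than 1? No.
Verdict: Not invertible.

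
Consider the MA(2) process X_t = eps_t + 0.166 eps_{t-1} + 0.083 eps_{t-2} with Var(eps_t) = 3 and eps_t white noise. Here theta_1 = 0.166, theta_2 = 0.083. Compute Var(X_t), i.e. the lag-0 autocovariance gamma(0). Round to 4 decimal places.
\gamma(0) = 3.1033

For an MA(q) process X_t = eps_t + sum_i theta_i eps_{t-i} with
Var(eps_t) = sigma^2, the variance is
  gamma(0) = sigma^2 * (1 + sum_i theta_i^2).
  sum_i theta_i^2 = (0.166)^2 + (0.083)^2 = 0.027556 + 0.006889 = 0.034445.
  gamma(0) = 3 * (1 + 0.034445) = 3 * 1.034445 = 3.103335, which rounds to 3.1033.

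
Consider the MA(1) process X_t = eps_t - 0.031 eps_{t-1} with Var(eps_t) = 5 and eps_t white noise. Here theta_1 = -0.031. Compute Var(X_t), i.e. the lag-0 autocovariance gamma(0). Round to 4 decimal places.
\gamma(0) = 5.0048

For an MA(q) process X_t = eps_t + sum_i theta_i eps_{t-i} with
Var(eps_t) = sigma^2, the variance is
  gamma(0) = sigma^2 * (1 + sum_i theta_i^2).
  sum_i theta_i^2 = (-0.031)^2 = 0.000961.
  gamma(0) = 5 * (1 + 0.000961) = 5 * 1.000961 = 5.004805, which rounds to 5.0048.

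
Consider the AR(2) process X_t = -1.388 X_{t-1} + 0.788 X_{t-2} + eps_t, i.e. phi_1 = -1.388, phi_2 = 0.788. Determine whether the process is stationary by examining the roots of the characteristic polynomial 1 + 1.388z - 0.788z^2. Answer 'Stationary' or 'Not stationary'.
\text{Not stationary}

The AR(p) characteristic polynomial is P(z) = 1 + 1.388z - 0.788z^2.
Stationarity requires all roots to lie outside the unit circle, i.e. |z| > 1 for every root.
Set 1 + (1.388) z + (-0.788) z^2 = 0, i.e. a z^2 + b z + c = 0 with a = -0.788, b = 1.388, c = 1.
Discriminant D = b^2 - 4ac = (1.388)^2 - 4*(-0.788)*1 = 1.926544 - (-3.152) = 5.078544.
D >= 0, so the roots are real: z = (-b +/- sqrt(D)) / (2a) = (-1.388 +/- 2.253563) / (-1.576).
  z_1 = (-1.388 + 2.253563) / (-1.576) = -0.5492,   |z_1| = 0.5492.
  z_2 = (-1.388 - 2.253563) / (-1.576) = 2.3106,   |z_2| = 2.3106.
Moduli of all roots: 0.5492, 2.3106.
All moduli strictly greater than 1? No.
Verdict: Not stationary.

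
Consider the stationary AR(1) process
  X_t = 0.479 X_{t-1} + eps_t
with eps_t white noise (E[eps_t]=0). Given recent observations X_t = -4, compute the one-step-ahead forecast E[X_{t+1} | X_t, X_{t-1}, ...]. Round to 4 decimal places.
E[X_{t+1} \mid \mathcal F_t] = -1.9160

For an AR(p) model X_t = c + sum_i phi_i X_{t-i} + eps_t, the
one-step-ahead conditional mean is
  E[X_{t+1} | X_t, ...] = c + sum_i phi_i X_{t+1-i}.
Substitute known values:
  E[X_{t+1} | ...] = (0.479) * (-4)
                   = -1.9160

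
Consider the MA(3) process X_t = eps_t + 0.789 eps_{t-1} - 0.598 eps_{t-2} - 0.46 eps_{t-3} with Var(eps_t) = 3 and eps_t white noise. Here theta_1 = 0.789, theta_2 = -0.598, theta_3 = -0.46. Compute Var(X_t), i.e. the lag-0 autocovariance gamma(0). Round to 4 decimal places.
\gamma(0) = 6.5752

For an MA(q) process X_t = eps_t + sum_i theta_i eps_{t-i} with
Var(eps_t) = sigma^2, the variance is
  gamma(0) = sigma^2 * (1 + sum_i theta_i^2).
  sum_i theta_i^2 = (0.789)^2 + (-0.598)^2 + (-0.46)^2 = 0.622521 + 0.357604 + 0.2116 = 1.191725.
  gamma(0) = 3 * (1 + 1.191725) = 3 * 2.191725 = 6.575175, which rounds to 6.5752.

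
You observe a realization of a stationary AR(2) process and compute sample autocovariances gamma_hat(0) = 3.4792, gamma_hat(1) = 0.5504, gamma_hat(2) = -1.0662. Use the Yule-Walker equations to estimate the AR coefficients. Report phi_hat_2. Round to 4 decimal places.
\hat\phi_{2} = -0.3400

The Yule-Walker equations for an AR(p) process read, in matrix form,
  Gamma_p phi = r_p,   with   (Gamma_p)_{ij} = gamma(|i - j|),
                       (r_p)_i = gamma(i),   i,j = 1..p.
Substitute the sample gammas (Toeplitz matrix and right-hand side of size 2):
  Gamma_p = [[3.4792, 0.5504], [0.5504, 3.4792]]
  r_p     = [0.5504, -1.0662]
Written out:
  3.4792 phi_1 + 0.5504 phi_2 = 0.5504
  0.5504 phi_1 + 3.4792 phi_2 = -1.0662
Solve by Cramer's rule:
  det = gamma(0)^2 - gamma(1)^2 = (3.4792)^2 - (0.5504)^2 = 12.10483264 - 0.30294016 = 11.80189248
  phi_hat_1 = [gamma(1) gamma(0) - gamma(1) gamma(2)] / det = [(0.5504)(3.4792) - (0.5504)(-1.0662)] / 11.80189248 = 2.50178816 / 11.80189248 = 0.212
  phi_hat_2 = [gamma(0) gamma(2) - gamma(1)^2] / det = [(3.4792)(-1.0662) - (0.5504)^2] / 11.80189248 = -4.0124632 / 11.80189248 = -0.34
So phi_hat = [0.2120, -0.3400].
Therefore phi_hat_2 = -0.3400.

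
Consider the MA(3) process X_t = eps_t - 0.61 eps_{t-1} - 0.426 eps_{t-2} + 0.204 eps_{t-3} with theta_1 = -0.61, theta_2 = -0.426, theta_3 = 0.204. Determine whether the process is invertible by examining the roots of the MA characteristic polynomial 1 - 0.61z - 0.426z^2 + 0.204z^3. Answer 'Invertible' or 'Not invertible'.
\text{Invertible}

The MA(q) characteristic polynomial is P(z) = 1 - 0.61z - 0.426z^2 + 0.204z^3.
Invertibility requires all roots to lie outside the unit circle, i.e. |z| > 1 for every root.
Degree 3: look for a simple real root z0 first, then factor out (1 - z/z0) and solve the remaining quadratic.
Testing z0 = 2.5: P(2.5) = 1 + (-0.61)(2.5) + (-0.426)(2.5)^2 + (0.204)(2.5)^3
  = 1 + (-1.525) + (-2.6625) + (3.1875) = 0.  So z_0 = 2.5 is a root, |z_0| = 2.5.
Divide out the factor (1 - 0.4 z) = (1 - z/z0) (since 1/z0 = 0.4):
  P(z) = (1 - 0.4 z)(1 + (-0.21) z + (-0.51) z^2)
  [check: z-coef -0.21 - (0.4) = -0.61; z^2-coef -0.51 - (0.4)(-0.21) = -0.426; z^3-coef -(0.4)(-0.51) = 0.204.]
Remaining roots from the quadratic factor 1 + (-0.21) z + (-0.51) z^2:
  Set 1 + (-0.21) z + (-0.51) z^2 = 0, i.e. a z^2 + b z + c = 0 with a = -0.51, b = -0.21, c = 1.
  Discriminant D = b^2 - 4ac = (-0.21)^2 - 4*(-0.51)*1 = 0.0441 - (-2.04) = 2.0841.
  D >= 0, so the roots are real: z = (-b +/- sqrt(D)) / (2a) = (0.21 +/- 1.443641) / (-1.02).
    z_1 = (0.21 + 1.443641) / (-1.02) = -1.6212,   |z_1| = 1.6212.
    z_2 = (0.21 - 1.443641) / (-1.02) = 1.2095,   |z_2| = 1.2095.
Moduli of all roots: 2.5000, 1.6212, 1.2095.
All moduli strictly greater than 1? Yes.
Verdict: Invertible.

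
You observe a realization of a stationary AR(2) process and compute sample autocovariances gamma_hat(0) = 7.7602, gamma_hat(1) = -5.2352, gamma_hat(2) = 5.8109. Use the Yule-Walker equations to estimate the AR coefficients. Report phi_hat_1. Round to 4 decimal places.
\hat\phi_{1} = -0.3110

The Yule-Walker equations for an AR(p) process read, in matrix form,
  Gamma_p phi = r_p,   with   (Gamma_p)_{ij} = gamma(|i - j|),
                       (r_p)_i = gamma(i),   i,j = 1..p.
Substitute the sample gammas (Toeplitz matrix and right-hand side of size 2):
  Gamma_p = [[7.7602, -5.2352], [-5.2352, 7.7602]]
  r_p     = [-5.2352, 5.8109]
Written out:
  7.7602 phi_1 - 5.2352 phi_2 = -5.2352
  -5.2352 phi_1 + 7.7602 phi_2 = 5.8109
Solve by Cramer's rule:
  det = gamma(0)^2 - gamma(1)^2 = (7.7602)^2 - (-5.2352)^2 = 60.22070404 - 27.40731904 = 32.813385
  phi_hat_1 = [gamma(1) gamma(0) - gamma(1) gamma(2)] / det = [(-5.2352)(7.7602) - (-5.2352)(5.8109)] / 32.813385 = -10.20497536 / 32.813385 = -0.311
  phi_hat_2 = [gamma(0) gamma(2) - gamma(1)^2] / det = [(7.7602)(5.8109) - (-5.2352)^2] / 32.813385 = 17.68642714 / 32.813385 = 0.539
So phi_hat = [-0.3110, 0.5390].
Therefore phi_hat_1 = -0.3110.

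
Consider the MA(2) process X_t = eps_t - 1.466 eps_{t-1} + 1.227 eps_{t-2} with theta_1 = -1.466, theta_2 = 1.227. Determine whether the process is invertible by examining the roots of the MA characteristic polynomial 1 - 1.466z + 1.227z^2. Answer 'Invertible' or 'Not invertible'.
\text{Not invertible}

The MA(q) characteristic polynomial is P(z) = 1 - 1.466z + 1.227z^2.
Invertibility requires all roots to lie outside the unit circle, i.e. |z| > 1 for every root.
Set 1 + (-1.466) z + (1.227) z^2 = 0, i.e. a z^2 + b z + c = 0 with a = 1.227, b = -1.466, c = 1.
Discriminant D = b^2 - 4ac = (-1.466)^2 - 4*(1.227)*1 = 2.149156 - (4.908) = -2.758844.
D < 0, so the roots are the complex-conjugate pair z = (-b +/- i sqrt(-D)) / (2a) = 0.5974 +/- 0.6768i.
For a conjugate pair |z|^2 = z * conj(z) = (product of roots) = c/a = 1/(1.227) = 0.814996, so |z| = sqrt(0.814996) = 0.9028 for both roots.
Moduli of all roots: 0.9028, 0.9028.
All moduli strictly greater than 1? No.
Verdict: Not invertible.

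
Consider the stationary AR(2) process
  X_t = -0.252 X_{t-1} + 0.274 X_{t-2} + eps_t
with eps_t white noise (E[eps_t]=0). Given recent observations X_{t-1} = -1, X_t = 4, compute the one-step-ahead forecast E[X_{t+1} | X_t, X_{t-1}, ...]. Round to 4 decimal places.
E[X_{t+1} \mid \mathcal F_t] = -1.2820

For an AR(p) model X_t = c + sum_i phi_i X_{t-i} + eps_t, the
one-step-ahead conditional mean is
  E[X_{t+1} | X_t, ...] = c + sum_i phi_i X_{t+1-i}.
Substitute known values:
  E[X_{t+1} | ...] = (-0.252) * (4) + (0.274) * (-1)
                   = -1.2820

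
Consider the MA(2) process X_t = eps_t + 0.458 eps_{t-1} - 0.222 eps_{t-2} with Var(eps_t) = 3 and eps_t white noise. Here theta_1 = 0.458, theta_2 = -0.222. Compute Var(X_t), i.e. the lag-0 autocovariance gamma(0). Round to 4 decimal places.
\gamma(0) = 3.7771

For an MA(q) process X_t = eps_t + sum_i theta_i eps_{t-i} with
Var(eps_t) = sigma^2, the variance is
  gamma(0) = sigma^2 * (1 + sum_i theta_i^2).
  sum_i theta_i^2 = (0.458)^2 + (-0.222)^2 = 0.209764 + 0.049284 = 0.259048.
  gamma(0) = 3 * (1 + 0.259048) = 3 * 1.259048 = 3.777144, which rounds to 3.7771.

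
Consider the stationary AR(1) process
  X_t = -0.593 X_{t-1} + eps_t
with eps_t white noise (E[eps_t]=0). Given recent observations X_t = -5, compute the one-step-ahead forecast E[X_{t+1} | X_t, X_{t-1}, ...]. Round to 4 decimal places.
E[X_{t+1} \mid \mathcal F_t] = 2.9650

For an AR(p) model X_t = c + sum_i phi_i X_{t-i} + eps_t, the
one-step-ahead conditional mean is
  E[X_{t+1} | X_t, ...] = c + sum_i phi_i X_{t+1-i}.
Substitute known values:
  E[X_{t+1} | ...] = (-0.593) * (-5)
                   = 2.9650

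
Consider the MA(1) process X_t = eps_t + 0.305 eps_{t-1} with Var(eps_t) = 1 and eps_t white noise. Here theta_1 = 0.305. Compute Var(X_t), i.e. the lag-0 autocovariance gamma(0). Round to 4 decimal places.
\gamma(0) = 1.0930

For an MA(q) process X_t = eps_t + sum_i theta_i eps_{t-i} with
Var(eps_t) = sigma^2, the variance is
  gamma(0) = sigma^2 * (1 + sum_i theta_i^2).
  sum_i theta_i^2 = (0.305)^2 = 0.093025.
  gamma(0) = 1 * (1 + 0.093025) = 1 * 1.093025 = 1.093025, which rounds to 1.0930.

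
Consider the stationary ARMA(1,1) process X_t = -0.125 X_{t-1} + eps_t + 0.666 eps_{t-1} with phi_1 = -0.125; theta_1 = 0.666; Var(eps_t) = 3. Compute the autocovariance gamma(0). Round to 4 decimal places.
\gamma(0) = 3.8920

Multiply the model equation by X_{t-k} and take expectations. With theta_0 = psi_0 = 1 and psi_j the MA(infinity) weights, this gives
  gamma(k) - sum_i phi_i gamma(k-i) = c_k,
  c_k = sigma^2 * sum_{j=k..q} theta_j psi_{j-k}   (c_k = 0 for k > q),
using gamma(-m) = gamma(m).
psi-weights needed (psi_j = theta_j + sum_i phi_i psi_{j-i}):
  psi_1 = theta_1 + phi_1 = 0.666 + (-0.125) = 0.541
Right-hand sides:
  c_0 = sigma^2 (1 + theta_1 psi_1) = 3 * (1 + (0.666)(0.541)) = 3 * 1.360306 = 4.080918
  c_1 = sigma^2 theta_1 = 3 * (0.666) = 1.998
  c_2 = 0
Equations for k = 0 and k = 1 (AR order 1):
  gamma(0) = phi_1 gamma(1) + c_0
  gamma(1) = phi_1 gamma(0) + c_1
Substituting the second into the first: gamma(0) (1 - phi_1^2) = c_0 + phi_1 c_1, so
  gamma(0) = (c_0 + phi_1 c_1) / (1 - phi_1^2) = (4.080918 + (-0.125)(1.998)) / (1 - (-0.125)^2) = 3.831168 / 0.984375 = 3.89198.
Therefore gamma(0) = 3.8920 (to 4 decimal places).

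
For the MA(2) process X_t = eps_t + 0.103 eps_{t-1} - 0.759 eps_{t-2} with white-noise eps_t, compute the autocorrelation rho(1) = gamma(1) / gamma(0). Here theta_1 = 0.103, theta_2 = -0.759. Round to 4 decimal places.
\rho(1) = 0.0156

For an MA(q) process with theta_0 = 1, the autocovariance is
  gamma(k) = sigma^2 * sum_{i=0..q-k} theta_i * theta_{i+k},
and rho(k) = gamma(k) / gamma(0). Sigma^2 cancels.
  numerator   = (1)*(0.103) + (0.103)*(-0.759) = 0.024823.
  denominator = (1)^2 + (0.103)^2 + (-0.759)^2 = 1.58669.
  rho(1) = 0.024823 / 1.58669 = 0.0156.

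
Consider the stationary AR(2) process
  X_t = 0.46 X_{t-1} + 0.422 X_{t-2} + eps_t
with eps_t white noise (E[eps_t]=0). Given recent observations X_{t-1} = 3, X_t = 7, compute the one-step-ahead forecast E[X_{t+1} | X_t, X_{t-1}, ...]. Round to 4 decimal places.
E[X_{t+1} \mid \mathcal F_t] = 4.4860

For an AR(p) model X_t = c + sum_i phi_i X_{t-i} + eps_t, the
one-step-ahead conditional mean is
  E[X_{t+1} | X_t, ...] = c + sum_i phi_i X_{t+1-i}.
Substitute known values:
  E[X_{t+1} | ...] = (0.46) * (7) + (0.422) * (3)
                   = 4.4860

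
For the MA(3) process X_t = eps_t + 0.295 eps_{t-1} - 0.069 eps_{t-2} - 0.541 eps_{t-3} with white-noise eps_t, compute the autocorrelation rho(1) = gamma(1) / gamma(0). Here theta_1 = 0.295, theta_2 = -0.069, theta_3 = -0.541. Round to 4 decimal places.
\rho(1) = 0.2253

For an MA(q) process with theta_0 = 1, the autocovariance is
  gamma(k) = sigma^2 * sum_{i=0..q-k} theta_i * theta_{i+k},
and rho(k) = gamma(k) / gamma(0). Sigma^2 cancels.
  numerator   = (1)*(0.295) + (0.295)*(-0.069) + (-0.069)*(-0.541) = 0.311974.
  denominator = (1)^2 + (0.295)^2 + (-0.069)^2 + (-0.541)^2 = 1.384467.
  rho(1) = 0.311974 / 1.384467 = 0.2253.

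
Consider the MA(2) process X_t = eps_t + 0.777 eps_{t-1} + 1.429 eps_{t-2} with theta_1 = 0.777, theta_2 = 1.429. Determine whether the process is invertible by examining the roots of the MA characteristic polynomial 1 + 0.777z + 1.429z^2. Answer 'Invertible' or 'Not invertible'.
\text{Not invertible}

The MA(q) characteristic polynomial is P(z) = 1 + 0.777z + 1.429z^2.
Invertibility requires all roots to lie outside the unit circle, i.e. |z| > 1 for every root.
Set 1 + (0.777) z + (1.429) z^2 = 0, i.e. a z^2 + b z + c = 0 with a = 1.429, b = 0.777, c = 1.
Discriminant D = b^2 - 4ac = (0.777)^2 - 4*(1.429)*1 = 0.603729 - (5.716) = -5.112271.
D < 0, so the roots are the complex-conjugate pair z = (-b +/- i sqrt(-D)) / (2a) = -0.2719 +/- 0.7911i.
For a conjugate pair |z|^2 = z * conj(z) = (product of roots) = c/a = 1/(1.429) = 0.69979, so |z| = sqrt(0.69979) = 0.8365 for both roots.
Moduli of all roots: 0.8365, 0.8365.
All moduli strictly greater than 1? No.
Verdict: Not invertible.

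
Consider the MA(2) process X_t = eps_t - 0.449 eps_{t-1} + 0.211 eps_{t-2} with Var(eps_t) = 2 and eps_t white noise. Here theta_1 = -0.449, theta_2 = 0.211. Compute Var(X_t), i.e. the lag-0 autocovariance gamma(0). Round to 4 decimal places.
\gamma(0) = 2.4922

For an MA(q) process X_t = eps_t + sum_i theta_i eps_{t-i} with
Var(eps_t) = sigma^2, the variance is
  gamma(0) = sigma^2 * (1 + sum_i theta_i^2).
  sum_i theta_i^2 = (-0.449)^2 + (0.211)^2 = 0.201601 + 0.044521 = 0.246122.
  gamma(0) = 2 * (1 + 0.246122) = 2 * 1.246122 = 2.492244, which rounds to 2.4922.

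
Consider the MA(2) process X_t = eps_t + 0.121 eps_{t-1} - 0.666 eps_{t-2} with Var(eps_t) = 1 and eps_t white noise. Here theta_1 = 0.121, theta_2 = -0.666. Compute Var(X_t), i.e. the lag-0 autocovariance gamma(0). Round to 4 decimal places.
\gamma(0) = 1.4582

For an MA(q) process X_t = eps_t + sum_i theta_i eps_{t-i} with
Var(eps_t) = sigma^2, the variance is
  gamma(0) = sigma^2 * (1 + sum_i theta_i^2).
  sum_i theta_i^2 = (0.121)^2 + (-0.666)^2 = 0.014641 + 0.443556 = 0.458197.
  gamma(0) = 1 * (1 + 0.458197) = 1 * 1.458197 = 1.458197, which rounds to 1.4582.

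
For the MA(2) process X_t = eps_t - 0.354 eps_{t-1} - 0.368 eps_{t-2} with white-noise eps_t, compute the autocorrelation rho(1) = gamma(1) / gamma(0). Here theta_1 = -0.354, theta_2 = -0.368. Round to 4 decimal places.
\rho(1) = -0.1775

For an MA(q) process with theta_0 = 1, the autocovariance is
  gamma(k) = sigma^2 * sum_{i=0..q-k} theta_i * theta_{i+k},
and rho(k) = gamma(k) / gamma(0). Sigma^2 cancels.
  numerator   = (1)*(-0.354) + (-0.354)*(-0.368) = -0.223728.
  denominator = (1)^2 + (-0.354)^2 + (-0.368)^2 = 1.26074.
  rho(1) = -0.223728 / 1.26074 = -0.1775.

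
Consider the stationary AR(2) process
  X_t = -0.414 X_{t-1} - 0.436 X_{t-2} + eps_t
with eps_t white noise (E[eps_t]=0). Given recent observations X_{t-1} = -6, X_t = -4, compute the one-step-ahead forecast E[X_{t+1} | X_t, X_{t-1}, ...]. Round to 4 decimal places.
E[X_{t+1} \mid \mathcal F_t] = 4.2720

For an AR(p) model X_t = c + sum_i phi_i X_{t-i} + eps_t, the
one-step-ahead conditional mean is
  E[X_{t+1} | X_t, ...] = c + sum_i phi_i X_{t+1-i}.
Substitute known values:
  E[X_{t+1} | ...] = (-0.414) * (-4) + (-0.436) * (-6)
                   = 4.2720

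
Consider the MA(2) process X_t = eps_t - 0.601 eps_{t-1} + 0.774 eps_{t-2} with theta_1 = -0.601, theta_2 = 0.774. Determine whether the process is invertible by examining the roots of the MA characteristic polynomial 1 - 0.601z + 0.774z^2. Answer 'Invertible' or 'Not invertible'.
\text{Invertible}

The MA(q) characteristic polynomial is P(z) = 1 - 0.601z + 0.774z^2.
Invertibility requires all roots to lie outside the unit circle, i.e. |z| > 1 for every root.
Set 1 + (-0.601) z + (0.774) z^2 = 0, i.e. a z^2 + b z + c = 0 with a = 0.774, b = -0.601, c = 1.
Discriminant D = b^2 - 4ac = (-0.601)^2 - 4*(0.774)*1 = 0.361201 - (3.096) = -2.734799.
D < 0, so the roots are the complex-conjugate pair z = (-b +/- i sqrt(-D)) / (2a) = 0.3882 +/- 1.0683i.
For a conjugate pair |z|^2 = z * conj(z) = (product of roots) = c/a = 1/(0.774) = 1.29199, so |z| = sqrt(1.29199) = 1.1367 for both roots.
Moduli of all roots: 1.1367, 1.1367.
All moduli strictly greater than 1? Yes.
Verdict: Invertible.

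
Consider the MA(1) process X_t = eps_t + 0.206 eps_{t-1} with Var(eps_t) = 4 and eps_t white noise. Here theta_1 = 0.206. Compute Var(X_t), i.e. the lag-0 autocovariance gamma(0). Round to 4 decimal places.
\gamma(0) = 4.1697

For an MA(q) process X_t = eps_t + sum_i theta_i eps_{t-i} with
Var(eps_t) = sigma^2, the variance is
  gamma(0) = sigma^2 * (1 + sum_i theta_i^2).
  sum_i theta_i^2 = (0.206)^2 = 0.042436.
  gamma(0) = 4 * (1 + 0.042436) = 4 * 1.042436 = 4.169744, which rounds to 4.1697.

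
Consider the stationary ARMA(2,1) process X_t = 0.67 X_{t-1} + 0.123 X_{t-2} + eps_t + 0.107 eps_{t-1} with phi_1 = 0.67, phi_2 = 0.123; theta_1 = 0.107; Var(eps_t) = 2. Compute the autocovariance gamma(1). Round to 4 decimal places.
\gamma(1) = 4.6221

Multiply the model equation by X_{t-k} and take expectations. With theta_0 = psi_0 = 1 and psi_j the MA(infinity) weights, this gives
  gamma(k) - sum_i phi_i gamma(k-i) = c_k,
  c_k = sigma^2 * sum_{j=k..q} theta_j psi_{j-k}   (c_k = 0 for k > q),
using gamma(-m) = gamma(m).
psi-weights needed (psi_j = theta_j + sum_i phi_i psi_{j-i}):
  psi_1 = theta_1 + phi_1 = 0.107 + (0.67) = 0.777
Right-hand sides:
  c_0 = sigma^2 (1 + theta_1 psi_1) = 2 * (1 + (0.107)(0.777)) = 2 * 1.083139 = 2.166278
  c_1 = sigma^2 theta_1 = 2 * (0.107) = 0.214
  c_2 = 0
Equations for k = 0, 1, 2 (AR order 2, c_2 = 0):
  (E0) gamma(0) = phi_1 gamma(1) + phi_2 gamma(2) + c_0
  (E1) gamma(1) = phi_1 gamma(0) + phi_2 gamma(1) + c_1
  (E2) gamma(2) = phi_1 gamma(1) + phi_2 gamma(0)
From (E1): gamma(1) = A gamma(0) + B with
  A = phi_1 / (1 - phi_2) = 0.67 / 0.877 = 0.763968,   B = c_1 / (1 - phi_2) = 0.214 / 0.877 = 0.244014.
Insert (E2) into (E0): gamma(0) (1 - phi_2^2) = phi_1 (1 + phi_2) gamma(1) + c_0.
  phi_1 (1 + phi_2) = (0.67)(1.123) = 0.75241,   1 - phi_2^2 = 0.984871.
Replace gamma(1) by A gamma(0) + B and collect gamma(0):
  gamma(0) [0.984871 - (0.75241)(0.763968)] = (0.75241)(0.244014) + 2.166278
  gamma(0) * 0.410054 = 2.349876
  gamma(0) = 2.349876 / 0.410054 = 5.730654.
  gamma(1) = A gamma(0) + B = (0.763968)(5.730654) + (0.244014) = 4.62205.
Therefore gamma(1) = 4.6221 (to 4 decimal places).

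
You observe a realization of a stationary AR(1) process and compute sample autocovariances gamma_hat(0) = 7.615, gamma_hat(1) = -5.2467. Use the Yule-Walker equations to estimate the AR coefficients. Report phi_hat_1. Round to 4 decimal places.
\hat\phi_{1} = -0.6890

The Yule-Walker equations for an AR(p) process read, in matrix form,
  Gamma_p phi = r_p,   with   (Gamma_p)_{ij} = gamma(|i - j|),
                       (r_p)_i = gamma(i),   i,j = 1..p.
Substitute the sample gammas (Toeplitz matrix and right-hand side of size 1):
  Gamma_p = [[7.615]]
  r_p     = [-5.2467]
With p = 1 this is the single equation gamma(0) phi_1 = gamma(1):
  phi_hat_1 = gamma(1) / gamma(0) = -5.2467 / 7.615 = -0.6890.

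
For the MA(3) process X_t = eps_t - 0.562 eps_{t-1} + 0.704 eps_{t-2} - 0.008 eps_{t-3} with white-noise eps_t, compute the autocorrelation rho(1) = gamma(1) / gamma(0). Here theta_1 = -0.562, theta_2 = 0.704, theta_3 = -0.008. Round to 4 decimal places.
\rho(1) = -0.5318

For an MA(q) process with theta_0 = 1, the autocovariance is
  gamma(k) = sigma^2 * sum_{i=0..q-k} theta_i * theta_{i+k},
and rho(k) = gamma(k) / gamma(0). Sigma^2 cancels.
  numerator   = (1)*(-0.562) + (-0.562)*(0.704) + (0.704)*(-0.008) = -0.96328.
  denominator = (1)^2 + (-0.562)^2 + (0.704)^2 + (-0.008)^2 = 1.811524.
  rho(1) = -0.96328 / 1.811524 = -0.5318.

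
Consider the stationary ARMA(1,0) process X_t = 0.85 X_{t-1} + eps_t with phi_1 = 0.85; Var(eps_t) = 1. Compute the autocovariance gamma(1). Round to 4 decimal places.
\gamma(1) = 3.0631

Multiply the model equation by X_{t-k} and take expectations. With theta_0 = psi_0 = 1 and psi_j the MA(infinity) weights, this gives
  gamma(k) - sum_i phi_i gamma(k-i) = c_k,
  c_k = sigma^2 * sum_{j=k..q} theta_j psi_{j-k}   (c_k = 0 for k > q),
using gamma(-m) = gamma(m).
Pure AR (q = 0): c_0 = sigma^2 = 1, c_k = 0 for k >= 1.
Equations for k = 0 and k = 1 (AR order 1):
  gamma(0) = phi_1 gamma(1) + c_0
  gamma(1) = phi_1 gamma(0) + c_1
Substituting the second into the first: gamma(0) (1 - phi_1^2) = c_0 + phi_1 c_1, so
  gamma(0) = c_0 / (1 - phi_1^2) = 1 / (1 - (0.85)^2) = 1 / 0.2775 = 3.603604.
  gamma(1) = phi_1 gamma(0) = (0.85)(3.603604) = 3.063063.
Therefore gamma(1) = 3.0631 (to 4 decimal places).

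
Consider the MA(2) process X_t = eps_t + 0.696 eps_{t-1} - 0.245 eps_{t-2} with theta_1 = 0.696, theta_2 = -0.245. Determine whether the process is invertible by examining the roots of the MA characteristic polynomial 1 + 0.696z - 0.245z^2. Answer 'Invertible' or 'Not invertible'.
\text{Invertible}

The MA(q) characteristic polynomial is P(z) = 1 + 0.696z - 0.245z^2.
Invertibility requires all roots to lie outside the unit circle, i.e. |z| > 1 for every root.
Set 1 + (0.696) z + (-0.245) z^2 = 0, i.e. a z^2 + b z + c = 0 with a = -0.245, b = 0.696, c = 1.
Discriminant D = b^2 - 4ac = (0.696)^2 - 4*(-0.245)*1 = 0.484416 - (-0.98) = 1.464416.
D >= 0, so the roots are real: z = (-b +/- sqrt(D)) / (2a) = (-0.696 +/- 1.210131) / (-0.49).
  z_1 = (-0.696 + 1.210131) / (-0.49) = -1.0492,   |z_1| = 1.0492.
  z_2 = (-0.696 - 1.210131) / (-0.49) = 3.8901,   |z_2| = 3.8901.
Moduli of all roots: 1.0492, 3.8901.
All moduli strictly greater than 1? Yes.
Verdict: Invertible.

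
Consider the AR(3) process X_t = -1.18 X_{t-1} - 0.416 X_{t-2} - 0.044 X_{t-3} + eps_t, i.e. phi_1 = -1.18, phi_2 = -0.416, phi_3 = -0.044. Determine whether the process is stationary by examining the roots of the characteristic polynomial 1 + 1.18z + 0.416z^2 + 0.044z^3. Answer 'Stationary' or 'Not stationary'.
\text{Stationary}

The AR(p) characteristic polynomial is P(z) = 1 + 1.18z + 0.416z^2 + 0.044z^3.
Stationarity requires all roots to lie outside the unit circle, i.e. |z| > 1 for every root.
Degree 3: look for a simple real root z0 first, then factor out (1 - z/z0) and solve the remaining quadratic.
Testing z0 = -5: P(-5) = 1 + (1.18)(-5) + (0.416)(-5)^2 + (0.044)(-5)^3
  = 1 + (-5.9) + (10.4) + (-5.5) = 0.  So z_0 = -5 is a root, |z_0| = 5.
Divide out the factor (1 + 0.2 z) = (1 - z/z0) (since 1/z0 = -0.2):
  P(z) = (1 + 0.2 z)(1 + (0.98) z + (0.22) z^2)
  [check: z-coef 0.98 - (-0.2) = 1.18; z^2-coef 0.22 - (-0.2)(0.98) = 0.416; z^3-coef -(-0.2)(0.22) = 0.044.]
Remaining roots from the quadratic factor 1 + (0.98) z + (0.22) z^2:
  Set 1 + (0.98) z + (0.22) z^2 = 0, i.e. a z^2 + b z + c = 0 with a = 0.22, b = 0.98, c = 1.
  Discriminant D = b^2 - 4ac = (0.98)^2 - 4*(0.22)*1 = 0.9604 - (0.88) = 0.0804.
  D >= 0, so the roots are real: z = (-b +/- sqrt(D)) / (2a) = (-0.98 +/- 0.283549) / (0.44).
    z_1 = (-0.98 + 0.283549) / (0.44) = -1.5828,   |z_1| = 1.5828.
    z_2 = (-0.98 - 0.283549) / (0.44) = -2.8717,   |z_2| = 2.8717.
Moduli of all roots: 5.0000, 1.5828, 2.8717.
All moduli strictly greater than 1? Yes.
Verdict: Stationary.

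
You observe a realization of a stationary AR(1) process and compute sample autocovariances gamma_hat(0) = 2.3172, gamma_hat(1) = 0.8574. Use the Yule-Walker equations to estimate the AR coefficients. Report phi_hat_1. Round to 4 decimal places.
\hat\phi_{1} = 0.3700

The Yule-Walker equations for an AR(p) process read, in matrix form,
  Gamma_p phi = r_p,   with   (Gamma_p)_{ij} = gamma(|i - j|),
                       (r_p)_i = gamma(i),   i,j = 1..p.
Substitute the sample gammas (Toeplitz matrix and right-hand side of size 1):
  Gamma_p = [[2.3172]]
  r_p     = [0.8574]
With p = 1 this is the single equation gamma(0) phi_1 = gamma(1):
  phi_hat_1 = gamma(1) / gamma(0) = 0.8574 / 2.3172 = 0.3700.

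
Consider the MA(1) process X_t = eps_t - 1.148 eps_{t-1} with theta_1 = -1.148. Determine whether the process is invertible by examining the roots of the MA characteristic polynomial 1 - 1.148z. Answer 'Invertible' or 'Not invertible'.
\text{Not invertible}

The MA(q) characteristic polynomial is P(z) = 1 - 1.148z.
Invertibility requires all roots to lie outside the unit circle, i.e. |z| > 1 for every root.
This is linear in z: 1 + (-1.148) z = 0  =>  z = -1/(-1.148) = 0.87108,  |z| = 0.87108.
Moduli of all roots: 0.8711.
All moduli strictly greater than 1? No.
Verdict: Not invertible.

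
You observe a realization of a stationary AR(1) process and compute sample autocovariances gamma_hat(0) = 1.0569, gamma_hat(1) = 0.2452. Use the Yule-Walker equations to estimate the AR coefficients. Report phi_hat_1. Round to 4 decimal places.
\hat\phi_{1} = 0.2320

The Yule-Walker equations for an AR(p) process read, in matrix form,
  Gamma_p phi = r_p,   with   (Gamma_p)_{ij} = gamma(|i - j|),
                       (r_p)_i = gamma(i),   i,j = 1..p.
Substitute the sample gammas (Toeplitz matrix and right-hand side of size 1):
  Gamma_p = [[1.0569]]
  r_p     = [0.2452]
With p = 1 this is the single equation gamma(0) phi_1 = gamma(1):
  phi_hat_1 = gamma(1) / gamma(0) = 0.2452 / 1.0569 = 0.2320.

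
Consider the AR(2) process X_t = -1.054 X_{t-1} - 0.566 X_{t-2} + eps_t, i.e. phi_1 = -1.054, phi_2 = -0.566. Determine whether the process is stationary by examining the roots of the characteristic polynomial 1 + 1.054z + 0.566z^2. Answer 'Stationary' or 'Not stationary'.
\text{Stationary}

The AR(p) characteristic polynomial is P(z) = 1 + 1.054z + 0.566z^2.
Stationarity requires all roots to lie outside the unit circle, i.e. |z| > 1 for every root.
Set 1 + (1.054) z + (0.566) z^2 = 0, i.e. a z^2 + b z + c = 0 with a = 0.566, b = 1.054, c = 1.
Discriminant D = b^2 - 4ac = (1.054)^2 - 4*(0.566)*1 = 1.110916 - (2.264) = -1.153084.
D < 0, so the roots are the complex-conjugate pair z = (-b +/- i sqrt(-D)) / (2a) = -0.9311 +/- 0.9486i.
For a conjugate pair |z|^2 = z * conj(z) = (product of roots) = c/a = 1/(0.566) = 1.766784, so |z| = sqrt(1.766784) = 1.3292 for both roots.
Moduli of all roots: 1.3292, 1.3292.
All moduli strictly greater than 1? Yes.
Verdict: Stationary.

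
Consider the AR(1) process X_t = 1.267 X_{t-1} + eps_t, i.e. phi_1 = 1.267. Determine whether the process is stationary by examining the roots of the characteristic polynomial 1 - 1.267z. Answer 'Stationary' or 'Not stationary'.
\text{Not stationary}

The AR(p) characteristic polynomial is P(z) = 1 - 1.267z.
Stationarity requires all roots to lie outside the unit circle, i.e. |z| > 1 for every root.
This is linear in z: 1 + (-1.267) z = 0  =>  z = -1/(-1.267) = 0.789266,  |z| = 0.789266.
Moduli of all roots: 0.7893.
All moduli strictly greater than 1? No.
Verdict: Not stationary.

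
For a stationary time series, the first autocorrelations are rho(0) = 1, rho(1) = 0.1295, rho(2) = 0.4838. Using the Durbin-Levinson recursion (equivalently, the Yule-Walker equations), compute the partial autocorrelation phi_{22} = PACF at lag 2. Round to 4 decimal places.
\phi_{22} = 0.4750

The PACF at lag k is phi_{kk}, the last component of the solution
to the Yule-Walker system G_k phi = r_k where
  (G_k)_{ij} = rho(|i - j|), (r_k)_i = rho(i), i,j = 1..k.
Equivalently, Durbin-Levinson gives phi_{kk} iteratively:
  phi_{11} = rho(1)
  phi_{kk} = [rho(k) - sum_{j=1..k-1} phi_{k-1,j} rho(k-j)]
            / [1 - sum_{j=1..k-1} phi_{k-1,j} rho(j)],
  phi_{k,j} = phi_{k-1,j} - phi_{kk} phi_{k-1,k-j},  j = 1..k-1.
Step k = 1:
  phi_11 = rho(1) = 0.1295.
Step k = 2:
  phi_22 = [rho(2) - phi_11 rho(1)] / [1 - phi_11 rho(1)] = [0.4838 - (0.1295)(0.1295)] / [1 - (0.1295)(0.1295)]
         = 0.46702975 / 0.98322975 = 0.475.
Therefore phi_{22} = 0.4750.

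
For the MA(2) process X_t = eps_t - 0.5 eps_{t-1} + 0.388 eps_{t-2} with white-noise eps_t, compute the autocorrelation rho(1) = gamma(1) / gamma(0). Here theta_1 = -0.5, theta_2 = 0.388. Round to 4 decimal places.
\rho(1) = -0.4955

For an MA(q) process with theta_0 = 1, the autocovariance is
  gamma(k) = sigma^2 * sum_{i=0..q-k} theta_i * theta_{i+k},
and rho(k) = gamma(k) / gamma(0). Sigma^2 cancels.
  numerator   = (1)*(-0.5) + (-0.5)*(0.388) = -0.694.
  denominator = (1)^2 + (-0.5)^2 + (0.388)^2 = 1.400544.
  rho(1) = -0.694 / 1.400544 = -0.4955.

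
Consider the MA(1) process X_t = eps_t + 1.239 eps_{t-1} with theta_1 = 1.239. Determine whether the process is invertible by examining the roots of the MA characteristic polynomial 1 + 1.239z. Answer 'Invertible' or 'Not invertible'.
\text{Not invertible}

The MA(q) characteristic polynomial is P(z) = 1 + 1.239z.
Invertibility requires all roots to lie outside the unit circle, i.e. |z| > 1 for every root.
This is linear in z: 1 + (1.239) z = 0  =>  z = -1/(1.239) = -0.807103,  |z| = 0.807103.
Moduli of all roots: 0.8071.
All moduli strictly greater than 1? No.
Verdict: Not invertible.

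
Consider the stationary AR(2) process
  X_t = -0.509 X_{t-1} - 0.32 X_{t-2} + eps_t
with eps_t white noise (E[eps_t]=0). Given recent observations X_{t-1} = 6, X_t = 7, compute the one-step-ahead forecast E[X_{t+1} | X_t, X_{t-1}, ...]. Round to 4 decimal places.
E[X_{t+1} \mid \mathcal F_t] = -5.4830

For an AR(p) model X_t = c + sum_i phi_i X_{t-i} + eps_t, the
one-step-ahead conditional mean is
  E[X_{t+1} | X_t, ...] = c + sum_i phi_i X_{t+1-i}.
Substitute known values:
  E[X_{t+1} | ...] = (-0.509) * (7) + (-0.32) * (6)
                   = -5.4830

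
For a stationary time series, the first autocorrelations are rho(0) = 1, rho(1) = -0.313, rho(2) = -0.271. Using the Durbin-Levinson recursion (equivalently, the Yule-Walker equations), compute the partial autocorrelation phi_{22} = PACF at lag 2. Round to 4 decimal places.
\phi_{22} = -0.4090

The PACF at lag k is phi_{kk}, the last component of the solution
to the Yule-Walker system G_k phi = r_k where
  (G_k)_{ij} = rho(|i - j|), (r_k)_i = rho(i), i,j = 1..k.
Equivalently, Durbin-Levinson gives phi_{kk} iteratively:
  phi_{11} = rho(1)
  phi_{kk} = [rho(k) - sum_{j=1..k-1} phi_{k-1,j} rho(k-j)]
            / [1 - sum_{j=1..k-1} phi_{k-1,j} rho(j)],
  phi_{k,j} = phi_{k-1,j} - phi_{kk} phi_{k-1,k-j},  j = 1..k-1.
Step k = 1:
  phi_11 = rho(1) = -0.313.
Step k = 2:
  phi_22 = [rho(2) - phi_11 rho(1)] / [1 - phi_11 rho(1)] = [-0.271 - (-0.313)(-0.313)] / [1 - (-0.313)(-0.313)]
         = -0.368969 / 0.902031 = -0.409.
Therefore phi_{22} = -0.4090.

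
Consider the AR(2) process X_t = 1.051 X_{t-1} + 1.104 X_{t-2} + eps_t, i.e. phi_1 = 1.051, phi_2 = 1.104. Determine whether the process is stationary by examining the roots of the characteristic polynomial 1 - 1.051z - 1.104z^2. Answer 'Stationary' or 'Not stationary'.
\text{Not stationary}

The AR(p) characteristic polynomial is P(z) = 1 - 1.051z - 1.104z^2.
Stationarity requires all roots to lie outside the unit circle, i.e. |z| > 1 for every root.
Set 1 + (-1.051) z + (-1.104) z^2 = 0, i.e. a z^2 + b z + c = 0 with a = -1.104, b = -1.051, c = 1.
Discriminant D = b^2 - 4ac = (-1.051)^2 - 4*(-1.104)*1 = 1.104601 - (-4.416) = 5.520601.
D >= 0, so the roots are real: z = (-b +/- sqrt(D)) / (2a) = (1.051 +/- 2.349596) / (-2.208).
  z_1 = (1.051 + 2.349596) / (-2.208) = -1.5401,   |z_1| = 1.5401.
  z_2 = (1.051 - 2.349596) / (-2.208) = 0.5881,   |z_2| = 0.5881.
Moduli of all roots: 1.5401, 0.5881.
All moduli strictly greater than 1? No.
Verdict: Not stationary.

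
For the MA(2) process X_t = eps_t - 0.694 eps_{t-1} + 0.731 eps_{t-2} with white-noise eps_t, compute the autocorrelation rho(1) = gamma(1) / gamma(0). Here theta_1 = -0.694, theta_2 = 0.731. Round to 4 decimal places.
\rho(1) = -0.5959

For an MA(q) process with theta_0 = 1, the autocovariance is
  gamma(k) = sigma^2 * sum_{i=0..q-k} theta_i * theta_{i+k},
and rho(k) = gamma(k) / gamma(0). Sigma^2 cancels.
  numerator   = (1)*(-0.694) + (-0.694)*(0.731) = -1.201314.
  denominator = (1)^2 + (-0.694)^2 + (0.731)^2 = 2.015997.
  rho(1) = -1.201314 / 2.015997 = -0.5959.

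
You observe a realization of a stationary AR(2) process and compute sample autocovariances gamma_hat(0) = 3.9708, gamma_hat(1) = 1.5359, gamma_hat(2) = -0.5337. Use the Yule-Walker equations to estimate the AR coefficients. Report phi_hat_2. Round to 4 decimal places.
\hat\phi_{2} = -0.3340

The Yule-Walker equations for an AR(p) process read, in matrix form,
  Gamma_p phi = r_p,   with   (Gamma_p)_{ij} = gamma(|i - j|),
                       (r_p)_i = gamma(i),   i,j = 1..p.
Substitute the sample gammas (Toeplitz matrix and right-hand side of size 2):
  Gamma_p = [[3.9708, 1.5359], [1.5359, 3.9708]]
  r_p     = [1.5359, -0.5337]
Written out:
  3.9708 phi_1 + 1.5359 phi_2 = 1.5359
  1.5359 phi_1 + 3.9708 phi_2 = -0.5337
Solve by Cramer's rule:
  det = gamma(0)^2 - gamma(1)^2 = (3.9708)^2 - (1.5359)^2 = 15.76725264 - 2.35898881 = 13.40826383
  phi_hat_1 = [gamma(1) gamma(0) - gamma(1) gamma(2)] / det = [(1.5359)(3.9708) - (1.5359)(-0.5337)] / 13.40826383 = 6.91846155 / 13.40826383 = 0.516
  phi_hat_2 = [gamma(0) gamma(2) - gamma(1)^2] / det = [(3.9708)(-0.5337) - (1.5359)^2] / 13.40826383 = -4.47820477 / 13.40826383 = -0.334
So phi_hat = [0.5160, -0.3340].
Therefore phi_hat_2 = -0.3340.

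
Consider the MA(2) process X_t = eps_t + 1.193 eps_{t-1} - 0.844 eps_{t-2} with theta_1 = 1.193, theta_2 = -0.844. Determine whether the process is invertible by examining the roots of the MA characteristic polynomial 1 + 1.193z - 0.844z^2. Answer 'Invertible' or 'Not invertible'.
\text{Not invertible}

The MA(q) characteristic polynomial is P(z) = 1 + 1.193z - 0.844z^2.
Invertibility requires all roots to lie outside the unit circle, i.e. |z| > 1 for every root.
Set 1 + (1.193) z + (-0.844) z^2 = 0, i.e. a z^2 + b z + c = 0 with a = -0.844, b = 1.193, c = 1.
Discriminant D = b^2 - 4ac = (1.193)^2 - 4*(-0.844)*1 = 1.423249 - (-3.376) = 4.799249.
D >= 0, so the roots are real: z = (-b +/- sqrt(D)) / (2a) = (-1.193 +/- 2.190719) / (-1.688).
  z_1 = (-1.193 + 2.190719) / (-1.688) = -0.5911,   |z_1| = 0.5911.
  z_2 = (-1.193 - 2.190719) / (-1.688) = 2.0046,   |z_2| = 2.0046.
Moduli of all roots: 0.5911, 2.0046.
All moduli strictly greater than 1? No.
Verdict: Not invertible.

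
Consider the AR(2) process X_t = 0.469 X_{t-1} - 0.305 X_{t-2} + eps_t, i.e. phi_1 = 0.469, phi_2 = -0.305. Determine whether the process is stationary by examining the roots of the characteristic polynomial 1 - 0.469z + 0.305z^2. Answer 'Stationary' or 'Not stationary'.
\text{Stationary}

The AR(p) characteristic polynomial is P(z) = 1 - 0.469z + 0.305z^2.
Stationarity requires all roots to lie outside the unit circle, i.e. |z| > 1 for every root.
Set 1 + (-0.469) z + (0.305) z^2 = 0, i.e. a z^2 + b z + c = 0 with a = 0.305, b = -0.469, c = 1.
Discriminant D = b^2 - 4ac = (-0.469)^2 - 4*(0.305)*1 = 0.219961 - (1.22) = -1.000039.
D < 0, so the roots are the complex-conjugate pair z = (-b +/- i sqrt(-D)) / (2a) = 0.7689 +/- 1.6394i.
For a conjugate pair |z|^2 = z * conj(z) = (product of roots) = c/a = 1/(0.305) = 3.278689, so |z| = sqrt(3.278689) = 1.8107 for both roots.
Moduli of all roots: 1.8107, 1.8107.
All moduli strictly greater than 1? Yes.
Verdict: Stationary.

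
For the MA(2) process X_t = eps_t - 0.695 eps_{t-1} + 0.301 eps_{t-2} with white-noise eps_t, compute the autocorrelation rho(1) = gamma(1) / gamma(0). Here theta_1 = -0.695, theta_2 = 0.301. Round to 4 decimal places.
\rho(1) = -0.5746

For an MA(q) process with theta_0 = 1, the autocovariance is
  gamma(k) = sigma^2 * sum_{i=0..q-k} theta_i * theta_{i+k},
and rho(k) = gamma(k) / gamma(0). Sigma^2 cancels.
  numerator   = (1)*(-0.695) + (-0.695)*(0.301) = -0.904195.
  denominator = (1)^2 + (-0.695)^2 + (0.301)^2 = 1.573626.
  rho(1) = -0.904195 / 1.573626 = -0.5746.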